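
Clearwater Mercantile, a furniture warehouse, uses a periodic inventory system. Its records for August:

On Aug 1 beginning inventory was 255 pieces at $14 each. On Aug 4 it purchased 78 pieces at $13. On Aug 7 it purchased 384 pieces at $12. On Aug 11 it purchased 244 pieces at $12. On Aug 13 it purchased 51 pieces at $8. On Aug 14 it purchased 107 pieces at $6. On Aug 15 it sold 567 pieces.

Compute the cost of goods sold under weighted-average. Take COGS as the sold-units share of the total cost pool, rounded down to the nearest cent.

Aug 15, sell 567: 567/1119 × $13,170.00 → $6,673.27
Ending inventory (cost pool remaining) = $6,496.73

COGS = $6,673.27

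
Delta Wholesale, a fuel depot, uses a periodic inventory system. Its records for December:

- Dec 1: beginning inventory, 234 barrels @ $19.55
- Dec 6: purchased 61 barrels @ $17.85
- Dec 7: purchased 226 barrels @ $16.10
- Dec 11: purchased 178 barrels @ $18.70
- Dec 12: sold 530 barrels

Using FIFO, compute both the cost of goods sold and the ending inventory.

Dec 12, 530 sold [FIFO — oldest first]: 234 @ $19.55 + 61 @ $17.85 + 226 @ $16.10 + 9 @ $18.70 = $9,470.45
Ending inventory: 169 @ $18.70 = $3,160.30

COGS = $9,470.45; ending inventory = $3,160.30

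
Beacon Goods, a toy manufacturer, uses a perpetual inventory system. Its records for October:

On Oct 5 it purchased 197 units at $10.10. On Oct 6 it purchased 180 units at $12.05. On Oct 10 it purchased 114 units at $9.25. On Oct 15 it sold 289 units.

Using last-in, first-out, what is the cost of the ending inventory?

Oct 15, 289 sold [LIFO — newest first]: 114 @ $9.25 + 175 @ $12.05 = $3,163.25
Ending inventory: 197 @ $10.10 + 5 @ $12.05 = $2,049.95

Ending inventory = $2,049.95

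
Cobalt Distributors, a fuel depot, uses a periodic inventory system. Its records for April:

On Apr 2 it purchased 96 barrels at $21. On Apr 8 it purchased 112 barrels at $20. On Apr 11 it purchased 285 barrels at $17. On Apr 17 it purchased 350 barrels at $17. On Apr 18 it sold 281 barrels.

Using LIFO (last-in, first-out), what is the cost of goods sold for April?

Apr 18, 281 sold [LIFO — newest first]: 281 @ $17 = $4,777
Ending inventory: 96 @ $21 + 112 @ $20 + 285 @ $17 + 69 @ $17 = $10,274
Check: goods available $15,051 = COGS $4,777 + ending $10,274

COGS = $4,777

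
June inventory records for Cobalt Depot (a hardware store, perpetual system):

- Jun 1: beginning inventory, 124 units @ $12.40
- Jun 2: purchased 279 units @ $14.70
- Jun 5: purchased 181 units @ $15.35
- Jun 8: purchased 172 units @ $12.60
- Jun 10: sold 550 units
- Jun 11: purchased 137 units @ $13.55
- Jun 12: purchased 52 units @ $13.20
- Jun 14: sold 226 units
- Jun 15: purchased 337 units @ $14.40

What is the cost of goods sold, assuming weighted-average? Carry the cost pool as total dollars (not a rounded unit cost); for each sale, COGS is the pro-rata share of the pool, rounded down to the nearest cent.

After Jun 1: 124 on hand, pool $1,537.60 (≈ $12.4000 each)
After Jun 2: 403 on hand, pool $5,638.90 (≈ $13.9923 each)
After Jun 5: 584 on hand, pool $8,417.25 (≈ $14.4131 each)
After Jun 8: 756 on hand, pool $10,584.45 (≈ $14.0006 each)
Jun 10, sell 550: 550/756 × $10,584.45 → $7,700.32
After Jun 11: 343 on hand, pool $4,740.48 (≈ $13.8206 each)
After Jun 12: 395 on hand, pool $5,426.88 (≈ $13.7389 each)
Jun 14, sell 226: 226/395 × $5,426.88 → $3,104.99
After Jun 15: 506 on hand, pool $7,174.69 (≈ $14.1792 each)
Total COGS = $7,700.32 + $3,104.99 = $10,805.31
Ending inventory (cost pool remaining) = $7,174.69

COGS = $10,805.31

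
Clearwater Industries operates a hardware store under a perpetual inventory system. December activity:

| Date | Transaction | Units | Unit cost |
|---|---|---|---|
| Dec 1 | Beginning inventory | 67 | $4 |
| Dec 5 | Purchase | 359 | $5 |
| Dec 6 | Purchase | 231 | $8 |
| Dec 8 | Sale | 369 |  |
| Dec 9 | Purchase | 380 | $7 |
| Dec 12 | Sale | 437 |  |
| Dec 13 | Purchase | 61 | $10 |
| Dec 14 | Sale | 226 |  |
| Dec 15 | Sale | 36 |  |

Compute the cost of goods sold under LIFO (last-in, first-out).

Dec 8, 369 sold [LIFO — newest first]: 231 @ $8 + 138 @ $5 = $2,538
Dec 12, 437 sold [LIFO — newest first]: 380 @ $7 + 57 @ $5 = $2,945
Dec 14, 226 sold [LIFO — newest first]: 61 @ $10 + 164 @ $5 + 1 @ $4 = $1,434
Dec 15, 36 sold [LIFO — newest first]: 36 @ $4 = $144
Total COGS = $2,538 + $2,945 + $1,434 + $144 = $7,061
Ending inventory: 30 @ $4 = $120
Check: goods available $7,181 = COGS $7,061 + ending $120

COGS = $7,061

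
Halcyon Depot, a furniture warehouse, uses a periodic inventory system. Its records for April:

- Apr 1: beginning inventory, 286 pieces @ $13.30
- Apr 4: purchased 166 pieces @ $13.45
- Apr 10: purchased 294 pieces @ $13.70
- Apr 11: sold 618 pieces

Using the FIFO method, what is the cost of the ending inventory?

Apr 11, 618 sold [FIFO — oldest first]: 286 @ $13.30 + 166 @ $13.45 + 166 @ $13.70 = $8,310.70
Ending inventory: 128 @ $13.70 = $1,753.60

Ending inventory = $1,753.60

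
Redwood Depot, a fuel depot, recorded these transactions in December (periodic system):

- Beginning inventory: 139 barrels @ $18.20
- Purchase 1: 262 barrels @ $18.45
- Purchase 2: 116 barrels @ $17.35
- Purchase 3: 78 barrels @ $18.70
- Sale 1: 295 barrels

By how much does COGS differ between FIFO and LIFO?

FIFO COGS: 139 @ $18.20 + 156 @ $18.45 = $5,408.00
LIFO COGS: 78 @ $18.70 + 116 @ $17.35 + 101 @ $18.45 = $5,334.65
Difference = |$5,408.00 − $5,334.65| = $73.35

$73.35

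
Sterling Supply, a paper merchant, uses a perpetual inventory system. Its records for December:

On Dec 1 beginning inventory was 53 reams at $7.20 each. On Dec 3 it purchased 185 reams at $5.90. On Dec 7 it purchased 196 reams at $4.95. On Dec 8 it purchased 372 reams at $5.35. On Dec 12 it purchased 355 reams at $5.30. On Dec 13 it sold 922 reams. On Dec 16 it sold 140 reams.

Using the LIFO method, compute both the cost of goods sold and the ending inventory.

COGS = $5,662.00; ending inventory = $653.00

Dec 13, 922 sold [LIFO — newest first]: 355 @ $5.30 + 372 @ $5.35 + 195 @ $4.95 = $4,836.95
Dec 16, 140 sold [LIFO — newest first]: 1 @ $4.95 + 139 @ $5.90 = $825.05
Total COGS = $4,836.95 + $825.05 = $5,662.00
Ending inventory: 53 @ $7.20 + 46 @ $5.90 = $653.00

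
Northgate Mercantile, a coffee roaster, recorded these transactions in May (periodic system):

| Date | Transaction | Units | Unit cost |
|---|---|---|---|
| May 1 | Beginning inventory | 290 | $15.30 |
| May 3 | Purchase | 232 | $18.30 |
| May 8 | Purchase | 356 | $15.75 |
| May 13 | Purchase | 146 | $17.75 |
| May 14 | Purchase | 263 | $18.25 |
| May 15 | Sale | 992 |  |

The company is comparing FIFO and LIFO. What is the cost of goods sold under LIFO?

COGS = $17,152.35

FIFO COGS: 290 @ $15.30 + 232 @ $18.30 + 356 @ $15.75 + 114 @ $17.75 = $16,313.10
LIFO COGS: 263 @ $18.25 + 146 @ $17.75 + 356 @ $15.75 + 227 @ $18.30 = $17,152.35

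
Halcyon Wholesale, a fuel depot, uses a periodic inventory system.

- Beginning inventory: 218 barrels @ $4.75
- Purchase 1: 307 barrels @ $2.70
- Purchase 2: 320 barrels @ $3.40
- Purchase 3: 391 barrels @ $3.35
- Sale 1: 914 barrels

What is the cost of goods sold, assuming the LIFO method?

Sale 1 (914) [LIFO — newest first]: 391 @ $3.35 + 320 @ $3.40 + 203 @ $2.70 = $2,945.95
Ending inventory: 218 @ $4.75 + 104 @ $2.70 = $1,316.30

COGS = $2,945.95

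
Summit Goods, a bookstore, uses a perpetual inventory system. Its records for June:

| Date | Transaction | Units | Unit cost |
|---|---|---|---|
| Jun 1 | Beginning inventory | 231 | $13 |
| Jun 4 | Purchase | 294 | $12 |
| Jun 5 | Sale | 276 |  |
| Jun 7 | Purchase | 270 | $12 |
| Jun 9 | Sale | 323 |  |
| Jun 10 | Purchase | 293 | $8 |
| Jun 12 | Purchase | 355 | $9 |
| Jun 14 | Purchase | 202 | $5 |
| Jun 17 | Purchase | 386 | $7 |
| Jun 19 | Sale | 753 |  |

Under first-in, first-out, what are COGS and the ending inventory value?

Jun 5, 276 sold [FIFO — oldest first]: 231 @ $13 + 45 @ $12 = $3,543
Jun 9, 323 sold [FIFO — oldest first]: 249 @ $12 + 74 @ $12 = $3,876
Jun 19, 753 sold [FIFO — oldest first]: 196 @ $12 + 293 @ $8 + 264 @ $9 = $7,072
Total COGS = $3,543 + $3,876 + $7,072 = $14,491
Ending inventory: 91 @ $9 + 202 @ $5 + 386 @ $7 = $4,531
Check: goods available $19,022 = COGS $14,491 + ending $4,531

COGS = $14,491; ending inventory = $4,531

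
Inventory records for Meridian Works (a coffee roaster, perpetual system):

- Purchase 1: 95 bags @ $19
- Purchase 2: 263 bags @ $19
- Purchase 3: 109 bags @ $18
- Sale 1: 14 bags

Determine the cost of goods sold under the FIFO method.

COGS = $266

Sale 1 (14) [FIFO — oldest first]: 14 @ $19 = $266
Ending inventory: 81 @ $19 + 263 @ $19 + 109 @ $18 = $8,498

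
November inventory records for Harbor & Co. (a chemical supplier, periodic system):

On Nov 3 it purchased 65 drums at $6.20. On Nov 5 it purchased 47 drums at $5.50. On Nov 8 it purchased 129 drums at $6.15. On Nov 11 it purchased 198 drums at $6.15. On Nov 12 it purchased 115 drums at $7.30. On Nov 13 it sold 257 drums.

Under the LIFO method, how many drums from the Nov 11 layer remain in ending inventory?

Nov 13, 257 sold [LIFO — newest first]: 115 @ $7.30 + 142 @ $6.15 = $1,712.80
Ending inventory: 65 @ $6.20 + 47 @ $5.50 + 129 @ $6.15 + 56 @ $6.15 = $1,799.25

56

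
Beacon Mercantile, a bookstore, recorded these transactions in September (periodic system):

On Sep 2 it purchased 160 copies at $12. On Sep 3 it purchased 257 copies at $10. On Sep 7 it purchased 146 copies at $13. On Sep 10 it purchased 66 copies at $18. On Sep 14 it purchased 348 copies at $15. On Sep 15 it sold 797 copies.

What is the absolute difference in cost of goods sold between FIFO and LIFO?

$580

FIFO COGS: 160 @ $12 + 257 @ $10 + 146 @ $13 + 66 @ $18 + 168 @ $15 = $10,096
LIFO COGS: 348 @ $15 + 66 @ $18 + 146 @ $13 + 237 @ $10 = $10,676
Difference = |$10,096 − $10,676| = $580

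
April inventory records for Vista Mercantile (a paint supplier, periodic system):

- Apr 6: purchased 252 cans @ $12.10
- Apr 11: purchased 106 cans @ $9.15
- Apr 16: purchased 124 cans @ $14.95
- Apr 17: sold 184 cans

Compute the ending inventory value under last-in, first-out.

Apr 17, 184 sold [LIFO — newest first]: 124 @ $14.95 + 60 @ $9.15 = $2,402.80
Ending inventory: 252 @ $12.10 + 46 @ $9.15 = $3,470.10

Ending inventory = $3,470.10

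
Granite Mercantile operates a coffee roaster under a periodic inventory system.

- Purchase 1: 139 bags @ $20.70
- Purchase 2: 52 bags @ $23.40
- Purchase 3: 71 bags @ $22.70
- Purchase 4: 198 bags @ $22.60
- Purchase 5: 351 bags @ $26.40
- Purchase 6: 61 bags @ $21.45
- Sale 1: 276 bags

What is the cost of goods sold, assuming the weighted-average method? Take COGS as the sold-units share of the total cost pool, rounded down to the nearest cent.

COGS = $6,569.38

Sale 1, sell 276: 276/872 × $20,755.45 → $6,569.38
Ending inventory (cost pool remaining) = $14,186.07
Check: goods available $20,755.45 = COGS $6,569.38 + ending $14,186.07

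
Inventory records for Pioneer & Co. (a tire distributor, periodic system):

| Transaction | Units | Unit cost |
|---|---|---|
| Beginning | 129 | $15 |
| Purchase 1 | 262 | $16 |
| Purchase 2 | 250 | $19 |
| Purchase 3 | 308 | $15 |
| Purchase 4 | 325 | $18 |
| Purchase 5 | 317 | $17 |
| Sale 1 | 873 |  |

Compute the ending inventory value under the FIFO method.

Sale 1 (873) [FIFO — oldest first]: 129 @ $15 + 262 @ $16 + 250 @ $19 + 232 @ $15 = $14,357
Ending inventory: 76 @ $15 + 325 @ $18 + 317 @ $17 = $12,379

Ending inventory = $12,379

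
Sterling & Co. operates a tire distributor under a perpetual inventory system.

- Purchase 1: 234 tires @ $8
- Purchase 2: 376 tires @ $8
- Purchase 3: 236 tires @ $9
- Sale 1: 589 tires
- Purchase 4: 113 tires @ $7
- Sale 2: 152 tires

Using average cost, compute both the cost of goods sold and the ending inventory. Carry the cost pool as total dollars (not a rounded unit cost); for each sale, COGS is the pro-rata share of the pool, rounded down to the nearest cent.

COGS = $6,075.33; ending inventory = $1,719.67

After Purchase 1: 234 on hand, pool $1,872.00 (≈ $8.0000 each)
After Purchase 2: 610 on hand, pool $4,880.00 (≈ $8.0000 each)
After Purchase 3: 846 on hand, pool $7,004.00 (≈ $8.2790 each)
Sale 1, sell 589: 589/846 × $7,004.00 → $4,876.30
After Purchase 4: 370 on hand, pool $2,918.70 (≈ $7.8884 each)
Sale 2, sell 152: 152/370 × $2,918.70 → $1,199.03
Total COGS = $4,876.30 + $1,199.03 = $6,075.33
Ending inventory (cost pool remaining) = $1,719.67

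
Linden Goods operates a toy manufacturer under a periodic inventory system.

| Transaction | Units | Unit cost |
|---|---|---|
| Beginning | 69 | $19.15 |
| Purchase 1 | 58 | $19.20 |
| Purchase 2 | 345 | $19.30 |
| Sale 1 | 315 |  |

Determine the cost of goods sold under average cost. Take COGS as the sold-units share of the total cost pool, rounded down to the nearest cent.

COGS = $6,068.72

Sale 1, sell 315: 315/472 × $9,093.45 → $6,068.72
Ending inventory (cost pool remaining) = $3,024.73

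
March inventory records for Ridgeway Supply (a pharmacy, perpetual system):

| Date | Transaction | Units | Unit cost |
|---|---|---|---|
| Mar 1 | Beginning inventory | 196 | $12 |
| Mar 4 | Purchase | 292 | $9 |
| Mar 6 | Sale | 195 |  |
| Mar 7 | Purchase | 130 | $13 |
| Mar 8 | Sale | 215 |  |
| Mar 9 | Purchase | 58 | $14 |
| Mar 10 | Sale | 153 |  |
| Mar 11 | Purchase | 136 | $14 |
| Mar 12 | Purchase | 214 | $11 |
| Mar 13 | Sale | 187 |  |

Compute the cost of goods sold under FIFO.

COGS = $8,518

Mar 6, 195 sold [FIFO — oldest first]: 195 @ $12 = $2,340
Mar 8, 215 sold [FIFO — oldest first]: 1 @ $12 + 214 @ $9 = $1,938
Mar 10, 153 sold [FIFO — oldest first]: 78 @ $9 + 75 @ $13 = $1,677
Mar 13, 187 sold [FIFO — oldest first]: 55 @ $13 + 58 @ $14 + 74 @ $14 = $2,563
Total COGS = $2,340 + $1,938 + $1,677 + $2,563 = $8,518
Ending inventory: 62 @ $14 + 214 @ $11 = $3,222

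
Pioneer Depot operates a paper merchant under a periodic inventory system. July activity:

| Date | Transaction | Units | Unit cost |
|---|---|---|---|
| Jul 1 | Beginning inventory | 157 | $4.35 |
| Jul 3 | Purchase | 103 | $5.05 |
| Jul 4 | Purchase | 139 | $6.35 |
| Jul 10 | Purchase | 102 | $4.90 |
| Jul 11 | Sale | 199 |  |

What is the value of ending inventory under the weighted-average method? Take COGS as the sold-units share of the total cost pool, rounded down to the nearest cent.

Jul 11, sell 199: 199/501 × $2,585.55 → $1,026.99
Ending inventory (cost pool remaining) = $1,558.56

Ending inventory = $1,558.56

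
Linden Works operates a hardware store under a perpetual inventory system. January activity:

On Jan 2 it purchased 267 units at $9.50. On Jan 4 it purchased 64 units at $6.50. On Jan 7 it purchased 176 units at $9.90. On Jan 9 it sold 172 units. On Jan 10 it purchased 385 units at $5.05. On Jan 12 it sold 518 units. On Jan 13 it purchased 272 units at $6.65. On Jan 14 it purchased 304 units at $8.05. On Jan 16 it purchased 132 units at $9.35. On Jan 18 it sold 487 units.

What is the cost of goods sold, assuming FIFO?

COGS = $8,552.60

Jan 9, 172 sold [FIFO — oldest first]: 172 @ $9.50 = $1,634.00
Jan 12, 518 sold [FIFO — oldest first]: 95 @ $9.50 + 64 @ $6.50 + 176 @ $9.90 + 183 @ $5.05 = $3,985.05
Jan 18, 487 sold [FIFO — oldest first]: 202 @ $5.05 + 272 @ $6.65 + 13 @ $8.05 = $2,933.55
Total COGS = $1,634.00 + $3,985.05 + $2,933.55 = $8,552.60
Ending inventory: 291 @ $8.05 + 132 @ $9.35 = $3,576.75
Check: goods available $12,129.35 = COGS $8,552.60 + ending $3,576.75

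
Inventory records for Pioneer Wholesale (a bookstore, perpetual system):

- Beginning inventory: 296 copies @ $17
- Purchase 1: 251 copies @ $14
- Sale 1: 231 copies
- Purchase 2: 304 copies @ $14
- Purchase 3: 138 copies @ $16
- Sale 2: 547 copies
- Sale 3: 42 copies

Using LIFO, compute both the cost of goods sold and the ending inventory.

COGS = $12,137; ending inventory = $2,873

Sale 1 (231) [LIFO — newest first]: 231 @ $14 = $3,234
Sale 2 (547) [LIFO — newest first]: 138 @ $16 + 304 @ $14 + 20 @ $14 + 85 @ $17 = $8,189
Sale 3 (42) [LIFO — newest first]: 42 @ $17 = $714
Total COGS = $3,234 + $8,189 + $714 = $12,137
Ending inventory: 169 @ $17 = $2,873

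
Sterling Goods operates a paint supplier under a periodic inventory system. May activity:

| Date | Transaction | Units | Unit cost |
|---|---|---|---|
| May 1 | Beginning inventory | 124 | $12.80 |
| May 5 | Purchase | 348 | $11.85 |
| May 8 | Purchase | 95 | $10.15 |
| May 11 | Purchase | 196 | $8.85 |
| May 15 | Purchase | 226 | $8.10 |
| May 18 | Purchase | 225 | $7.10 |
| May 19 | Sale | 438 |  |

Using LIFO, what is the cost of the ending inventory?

May 19, 438 sold [LIFO — newest first]: 225 @ $7.10 + 213 @ $8.10 = $3,322.80
Ending inventory: 124 @ $12.80 + 348 @ $11.85 + 95 @ $10.15 + 196 @ $8.85 + 13 @ $8.10 = $8,515.15

Ending inventory = $8,515.15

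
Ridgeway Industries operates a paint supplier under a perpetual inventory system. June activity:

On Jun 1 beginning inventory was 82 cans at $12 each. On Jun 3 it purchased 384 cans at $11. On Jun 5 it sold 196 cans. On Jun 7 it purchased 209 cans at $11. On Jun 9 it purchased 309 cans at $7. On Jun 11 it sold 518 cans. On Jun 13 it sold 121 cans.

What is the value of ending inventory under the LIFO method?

Jun 5, 196 sold [LIFO — newest first]: 196 @ $11 = $2,156
Jun 11, 518 sold [LIFO — newest first]: 309 @ $7 + 209 @ $11 = $4,462
Jun 13, 121 sold [LIFO — newest first]: 121 @ $11 = $1,331
Total COGS = $2,156 + $4,462 + $1,331 = $7,949
Ending inventory: 82 @ $12 + 67 @ $11 = $1,721
Check: goods available $9,670 = COGS $7,949 + ending $1,721

Ending inventory = $1,721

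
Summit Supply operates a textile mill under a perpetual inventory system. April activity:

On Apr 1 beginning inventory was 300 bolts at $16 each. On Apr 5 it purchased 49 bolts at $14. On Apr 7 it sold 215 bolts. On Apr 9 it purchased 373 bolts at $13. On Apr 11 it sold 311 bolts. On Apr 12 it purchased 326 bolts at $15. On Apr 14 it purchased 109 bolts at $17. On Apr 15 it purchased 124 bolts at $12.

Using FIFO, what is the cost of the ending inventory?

Apr 7, 215 sold [FIFO — oldest first]: 215 @ $16 = $3,440
Apr 11, 311 sold [FIFO — oldest first]: 85 @ $16 + 49 @ $14 + 177 @ $13 = $4,347
Total COGS = $3,440 + $4,347 = $7,787
Ending inventory: 196 @ $13 + 326 @ $15 + 109 @ $17 + 124 @ $12 = $10,779

Ending inventory = $10,779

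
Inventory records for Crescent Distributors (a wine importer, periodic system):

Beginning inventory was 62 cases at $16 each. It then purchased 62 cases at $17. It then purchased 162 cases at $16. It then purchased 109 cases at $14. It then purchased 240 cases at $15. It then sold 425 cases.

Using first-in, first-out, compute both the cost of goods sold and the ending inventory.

Sale 1 (425) [FIFO — oldest first]: 62 @ $16 + 62 @ $17 + 162 @ $16 + 109 @ $14 + 30 @ $15 = $6,614
Ending inventory: 210 @ $15 = $3,150
Check: goods available $9,764 = COGS $6,614 + ending $3,150

COGS = $6,614; ending inventory = $3,150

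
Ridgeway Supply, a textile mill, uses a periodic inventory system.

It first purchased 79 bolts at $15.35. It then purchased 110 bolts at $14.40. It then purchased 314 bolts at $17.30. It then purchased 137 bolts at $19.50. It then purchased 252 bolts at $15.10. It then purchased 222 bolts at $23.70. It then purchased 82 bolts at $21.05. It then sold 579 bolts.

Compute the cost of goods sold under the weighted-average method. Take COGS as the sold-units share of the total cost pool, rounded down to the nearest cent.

Sale 1, sell 579: 579/1196 × $21,693.05 → $10,501.90
Ending inventory (cost pool remaining) = $11,191.15
Check: goods available $21,693.05 = COGS $10,501.90 + ending $11,191.15

COGS = $10,501.90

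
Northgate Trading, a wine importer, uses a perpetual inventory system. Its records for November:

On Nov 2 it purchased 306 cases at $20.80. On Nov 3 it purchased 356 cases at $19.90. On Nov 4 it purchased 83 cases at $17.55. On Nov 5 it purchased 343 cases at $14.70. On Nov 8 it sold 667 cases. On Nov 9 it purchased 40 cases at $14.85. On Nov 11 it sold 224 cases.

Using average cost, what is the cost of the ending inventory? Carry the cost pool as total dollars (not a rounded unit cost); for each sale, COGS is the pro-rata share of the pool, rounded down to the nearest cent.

Ending inventory = $4,273.63

After Nov 2: 306 on hand, pool $6,364.80 (≈ $20.8000 each)
After Nov 3: 662 on hand, pool $13,449.20 (≈ $20.3160 each)
After Nov 4: 745 on hand, pool $14,905.85 (≈ $20.0079 each)
After Nov 5: 1088 on hand, pool $19,947.95 (≈ $18.3345 each)
Nov 8, sell 667: 667/1088 × $19,947.95 → $12,229.12
After Nov 9: 461 on hand, pool $8,312.83 (≈ $18.0322 each)
Nov 11, sell 224: 224/461 × $8,312.83 → $4,039.20
Total COGS = $12,229.12 + $4,039.20 = $16,268.32
Ending inventory (cost pool remaining) = $4,273.63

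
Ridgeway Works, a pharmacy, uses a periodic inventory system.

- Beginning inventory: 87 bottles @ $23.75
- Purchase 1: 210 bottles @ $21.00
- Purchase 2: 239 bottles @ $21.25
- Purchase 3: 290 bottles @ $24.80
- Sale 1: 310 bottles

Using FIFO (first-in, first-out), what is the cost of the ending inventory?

Ending inventory = $11,994.50

Sale 1 (310) [FIFO — oldest first]: 87 @ $23.75 + 210 @ $21.00 + 13 @ $21.25 = $6,752.50
Ending inventory: 226 @ $21.25 + 290 @ $24.80 = $11,994.50
Check: goods available $18,747.00 = COGS $6,752.50 + ending $11,994.50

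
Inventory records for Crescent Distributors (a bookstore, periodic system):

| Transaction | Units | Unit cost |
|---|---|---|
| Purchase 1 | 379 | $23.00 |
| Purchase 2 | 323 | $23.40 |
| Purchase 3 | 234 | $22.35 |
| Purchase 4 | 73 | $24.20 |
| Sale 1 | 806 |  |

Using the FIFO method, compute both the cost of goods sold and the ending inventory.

Sale 1 (806) [FIFO — oldest first]: 379 @ $23.00 + 323 @ $23.40 + 104 @ $22.35 = $18,599.60
Ending inventory: 130 @ $22.35 + 73 @ $24.20 = $4,672.10
Check: goods available $23,271.70 = COGS $18,599.60 + ending $4,672.10

COGS = $18,599.60; ending inventory = $4,672.10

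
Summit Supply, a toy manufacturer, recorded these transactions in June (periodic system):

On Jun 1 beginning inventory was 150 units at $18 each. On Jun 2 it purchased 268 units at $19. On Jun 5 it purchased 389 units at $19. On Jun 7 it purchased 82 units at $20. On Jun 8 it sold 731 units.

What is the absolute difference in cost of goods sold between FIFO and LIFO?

$232

FIFO COGS: 150 @ $18 + 268 @ $19 + 313 @ $19 = $13,739
LIFO COGS: 82 @ $20 + 389 @ $19 + 260 @ $19 = $13,971
Difference = |$13,739 − $13,971| = $232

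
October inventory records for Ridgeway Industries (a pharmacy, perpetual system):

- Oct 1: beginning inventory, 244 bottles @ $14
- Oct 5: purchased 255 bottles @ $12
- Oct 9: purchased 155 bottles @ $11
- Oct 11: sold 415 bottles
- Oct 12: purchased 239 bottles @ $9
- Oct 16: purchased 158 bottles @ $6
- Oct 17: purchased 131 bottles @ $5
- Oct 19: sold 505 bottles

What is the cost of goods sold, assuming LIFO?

COGS = $8,382

Oct 11, 415 sold [LIFO — newest first]: 155 @ $11 + 255 @ $12 + 5 @ $14 = $4,835
Oct 19, 505 sold [LIFO — newest first]: 131 @ $5 + 158 @ $6 + 216 @ $9 = $3,547
Total COGS = $4,835 + $3,547 = $8,382
Ending inventory: 239 @ $14 + 23 @ $9 = $3,553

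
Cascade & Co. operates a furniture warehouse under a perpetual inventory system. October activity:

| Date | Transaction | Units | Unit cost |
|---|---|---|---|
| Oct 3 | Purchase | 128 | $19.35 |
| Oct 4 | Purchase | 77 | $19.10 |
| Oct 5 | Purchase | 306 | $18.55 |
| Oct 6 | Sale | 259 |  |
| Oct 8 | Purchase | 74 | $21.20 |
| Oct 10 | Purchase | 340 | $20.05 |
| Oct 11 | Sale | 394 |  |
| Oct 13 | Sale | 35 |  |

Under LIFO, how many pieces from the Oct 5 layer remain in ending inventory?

Oct 6, 259 sold [LIFO — newest first]: 259 @ $18.55 = $4,804.45
Oct 11, 394 sold [LIFO — newest first]: 340 @ $20.05 + 54 @ $21.20 = $7,961.80
Oct 13, 35 sold [LIFO — newest first]: 20 @ $21.20 + 15 @ $18.55 = $702.25
Total COGS = $4,804.45 + $7,961.80 + $702.25 = $13,468.50
Ending inventory: 128 @ $19.35 + 77 @ $19.10 + 32 @ $18.55 = $4,541.10
Check: goods available $18,009.60 = COGS $13,468.50 + ending $4,541.10

32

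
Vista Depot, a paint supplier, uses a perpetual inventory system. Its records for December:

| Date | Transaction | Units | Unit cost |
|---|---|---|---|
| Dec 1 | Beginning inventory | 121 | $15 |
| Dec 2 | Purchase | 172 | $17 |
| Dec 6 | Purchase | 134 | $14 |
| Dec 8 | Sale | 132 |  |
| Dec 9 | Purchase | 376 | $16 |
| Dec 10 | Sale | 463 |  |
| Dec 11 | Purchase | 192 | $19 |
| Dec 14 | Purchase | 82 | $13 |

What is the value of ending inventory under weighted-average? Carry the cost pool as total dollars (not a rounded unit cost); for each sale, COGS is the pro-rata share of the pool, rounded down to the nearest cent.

After Dec 1: 121 on hand, pool $1,815.00 (≈ $15.0000 each)
After Dec 2: 293 on hand, pool $4,739.00 (≈ $16.1741 each)
After Dec 6: 427 on hand, pool $6,615.00 (≈ $15.4918 each)
Dec 8, sell 132: 132/427 × $6,615.00 → $2,044.91
After Dec 9: 671 on hand, pool $10,586.09 (≈ $15.7766 each)
Dec 10, sell 463: 463/671 × $10,586.09 → $7,304.55
After Dec 11: 400 on hand, pool $6,929.54 (≈ $17.3239 each)
After Dec 14: 482 on hand, pool $7,995.54 (≈ $16.5883 each)
Total COGS = $2,044.91 + $7,304.55 = $9,349.46
Ending inventory (cost pool remaining) = $7,995.54
Check: goods available $17,345.00 = COGS $9,349.46 + ending $7,995.54

Ending inventory = $7,995.54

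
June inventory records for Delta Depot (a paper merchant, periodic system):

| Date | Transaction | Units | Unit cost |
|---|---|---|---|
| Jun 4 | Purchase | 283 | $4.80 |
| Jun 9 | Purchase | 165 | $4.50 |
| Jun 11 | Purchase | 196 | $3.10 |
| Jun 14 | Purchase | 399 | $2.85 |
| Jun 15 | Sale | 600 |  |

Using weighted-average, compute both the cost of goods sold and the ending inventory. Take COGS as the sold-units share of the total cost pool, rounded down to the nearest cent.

Jun 15, sell 600: 600/1043 × $3,845.65 → $2,212.26
Ending inventory (cost pool remaining) = $1,633.39

COGS = $2,212.26; ending inventory = $1,633.39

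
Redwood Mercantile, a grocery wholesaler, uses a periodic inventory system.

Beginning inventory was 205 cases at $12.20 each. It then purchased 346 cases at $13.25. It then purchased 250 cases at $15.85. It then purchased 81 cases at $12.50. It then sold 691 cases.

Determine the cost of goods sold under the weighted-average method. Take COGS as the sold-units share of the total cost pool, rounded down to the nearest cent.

Sale 1, sell 691: 691/882 × $12,060.50 → $9,448.75
Ending inventory (cost pool remaining) = $2,611.75

COGS = $9,448.75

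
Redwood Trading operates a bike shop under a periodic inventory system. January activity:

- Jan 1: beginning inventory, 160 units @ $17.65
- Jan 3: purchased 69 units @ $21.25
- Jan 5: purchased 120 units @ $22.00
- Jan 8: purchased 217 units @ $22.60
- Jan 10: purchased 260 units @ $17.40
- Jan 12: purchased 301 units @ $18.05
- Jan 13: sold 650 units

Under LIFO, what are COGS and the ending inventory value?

Jan 13, 650 sold [LIFO — newest first]: 301 @ $18.05 + 260 @ $17.40 + 89 @ $22.60 = $11,968.45
Ending inventory: 160 @ $17.65 + 69 @ $21.25 + 120 @ $22.00 + 128 @ $22.60 = $9,823.05

COGS = $11,968.45; ending inventory = $9,823.05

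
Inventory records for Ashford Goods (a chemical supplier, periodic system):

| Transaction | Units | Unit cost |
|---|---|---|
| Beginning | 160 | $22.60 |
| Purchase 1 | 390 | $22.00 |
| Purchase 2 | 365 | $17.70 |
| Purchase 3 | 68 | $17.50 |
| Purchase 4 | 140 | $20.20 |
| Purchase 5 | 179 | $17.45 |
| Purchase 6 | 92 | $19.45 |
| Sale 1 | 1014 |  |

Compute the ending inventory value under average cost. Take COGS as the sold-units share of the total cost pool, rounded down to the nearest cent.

Ending inventory = $7,520.26

Sale 1, sell 1014: 1014/1394 × $27,587.45 → $20,067.19
Ending inventory (cost pool remaining) = $7,520.26
Check: goods available $27,587.45 = COGS $20,067.19 + ending $7,520.26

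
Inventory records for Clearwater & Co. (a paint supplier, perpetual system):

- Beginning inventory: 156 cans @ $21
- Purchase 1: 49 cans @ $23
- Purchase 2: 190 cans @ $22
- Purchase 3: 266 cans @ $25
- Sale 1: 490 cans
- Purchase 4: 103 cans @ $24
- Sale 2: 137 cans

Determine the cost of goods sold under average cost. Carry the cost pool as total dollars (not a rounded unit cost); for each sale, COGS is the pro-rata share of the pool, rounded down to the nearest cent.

After Beginning: 156 on hand, pool $3,276.00 (≈ $21.0000 each)
After Purchase 1: 205 on hand, pool $4,403.00 (≈ $21.4780 each)
After Purchase 2: 395 on hand, pool $8,583.00 (≈ $21.7291 each)
After Purchase 3: 661 on hand, pool $15,233.00 (≈ $23.0454 each)
Sale 1, sell 490: 490/661 × $15,233.00 → $11,292.23
After Purchase 4: 274 on hand, pool $6,412.77 (≈ $23.4043 each)
Sale 2, sell 137: 137/274 × $6,412.77 → $3,206.38
Total COGS = $11,292.23 + $3,206.38 = $14,498.61
Ending inventory (cost pool remaining) = $3,206.39

COGS = $14,498.61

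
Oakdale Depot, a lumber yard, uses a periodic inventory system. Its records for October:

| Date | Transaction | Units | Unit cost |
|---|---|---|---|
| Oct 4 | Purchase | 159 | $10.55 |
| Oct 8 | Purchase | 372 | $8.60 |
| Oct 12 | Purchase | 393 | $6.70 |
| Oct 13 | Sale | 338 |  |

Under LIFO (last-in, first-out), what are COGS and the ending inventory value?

Oct 13, 338 sold [LIFO — newest first]: 338 @ $6.70 = $2,264.60
Ending inventory: 159 @ $10.55 + 372 @ $8.60 + 55 @ $6.70 = $5,245.15
Check: goods available $7,509.75 = COGS $2,264.60 + ending $5,245.15

COGS = $2,264.60; ending inventory = $5,245.15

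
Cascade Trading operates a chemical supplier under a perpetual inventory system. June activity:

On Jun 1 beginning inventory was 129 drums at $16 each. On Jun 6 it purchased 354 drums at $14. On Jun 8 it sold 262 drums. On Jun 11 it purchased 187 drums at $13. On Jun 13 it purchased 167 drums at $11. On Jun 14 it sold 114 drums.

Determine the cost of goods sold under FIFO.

Jun 8, 262 sold [FIFO — oldest first]: 129 @ $16 + 133 @ $14 = $3,926
Jun 14, 114 sold [FIFO — oldest first]: 114 @ $14 = $1,596
Total COGS = $3,926 + $1,596 = $5,522
Ending inventory: 107 @ $14 + 187 @ $13 + 167 @ $11 = $5,766

COGS = $5,522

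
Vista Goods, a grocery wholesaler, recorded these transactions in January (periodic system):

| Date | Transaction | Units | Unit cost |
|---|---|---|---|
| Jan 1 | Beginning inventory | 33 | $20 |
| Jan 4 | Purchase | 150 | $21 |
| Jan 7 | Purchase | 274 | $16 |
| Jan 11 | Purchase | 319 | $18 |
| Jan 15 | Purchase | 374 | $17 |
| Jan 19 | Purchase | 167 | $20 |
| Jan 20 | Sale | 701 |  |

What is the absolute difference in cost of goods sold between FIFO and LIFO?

$8

FIFO COGS: 33 @ $20 + 150 @ $21 + 274 @ $16 + 244 @ $18 = $12,586
LIFO COGS: 167 @ $20 + 374 @ $17 + 160 @ $18 = $12,578
Difference = |$12,586 − $12,578| = $8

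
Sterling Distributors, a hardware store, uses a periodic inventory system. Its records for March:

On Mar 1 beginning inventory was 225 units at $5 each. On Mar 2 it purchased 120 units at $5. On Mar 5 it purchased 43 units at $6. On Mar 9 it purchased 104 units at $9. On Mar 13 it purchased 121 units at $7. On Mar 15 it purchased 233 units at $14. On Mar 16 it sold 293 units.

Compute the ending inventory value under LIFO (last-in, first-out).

Ending inventory = $3,346

Mar 16, 293 sold [LIFO — newest first]: 233 @ $14 + 60 @ $7 = $3,682
Ending inventory: 225 @ $5 + 120 @ $5 + 43 @ $6 + 104 @ $9 + 61 @ $7 = $3,346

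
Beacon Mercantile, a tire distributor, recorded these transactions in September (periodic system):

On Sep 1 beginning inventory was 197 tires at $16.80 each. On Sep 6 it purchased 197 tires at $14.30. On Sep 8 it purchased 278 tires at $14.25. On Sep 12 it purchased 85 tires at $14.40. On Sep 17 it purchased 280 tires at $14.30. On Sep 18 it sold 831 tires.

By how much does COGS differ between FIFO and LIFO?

$492.50

FIFO COGS: 197 @ $16.80 + 197 @ $14.30 + 278 @ $14.25 + 85 @ $14.40 + 74 @ $14.30 = $12,370.40
LIFO COGS: 280 @ $14.30 + 85 @ $14.40 + 278 @ $14.25 + 188 @ $14.30 = $11,877.90
Difference = |$12,370.40 − $11,877.90| = $492.50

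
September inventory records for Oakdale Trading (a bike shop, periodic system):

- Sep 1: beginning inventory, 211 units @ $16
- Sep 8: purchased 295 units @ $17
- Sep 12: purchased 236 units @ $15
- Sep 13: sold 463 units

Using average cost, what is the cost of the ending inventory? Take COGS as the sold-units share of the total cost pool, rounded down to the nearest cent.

Sep 13, sell 463: 463/742 × $11,931.00 → $7,444.81
Ending inventory (cost pool remaining) = $4,486.19

Ending inventory = $4,486.19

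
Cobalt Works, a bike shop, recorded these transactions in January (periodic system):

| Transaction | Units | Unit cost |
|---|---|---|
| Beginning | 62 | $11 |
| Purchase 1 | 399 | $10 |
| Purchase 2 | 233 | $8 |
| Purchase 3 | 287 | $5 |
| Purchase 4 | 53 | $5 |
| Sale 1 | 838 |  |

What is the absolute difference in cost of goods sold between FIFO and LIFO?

$1,042

FIFO COGS: 62 @ $11 + 399 @ $10 + 233 @ $8 + 144 @ $5 = $7,256
LIFO COGS: 53 @ $5 + 287 @ $5 + 233 @ $8 + 265 @ $10 = $6,214
Difference = |$7,256 − $6,214| = $1,042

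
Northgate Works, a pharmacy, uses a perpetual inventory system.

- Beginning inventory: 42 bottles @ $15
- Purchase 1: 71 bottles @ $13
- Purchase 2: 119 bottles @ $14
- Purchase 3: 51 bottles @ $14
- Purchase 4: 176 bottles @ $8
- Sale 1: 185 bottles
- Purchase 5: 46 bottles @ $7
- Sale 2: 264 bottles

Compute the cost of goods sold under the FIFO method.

COGS = $5,261

Sale 1 (185) [FIFO — oldest first]: 42 @ $15 + 71 @ $13 + 72 @ $14 = $2,561
Sale 2 (264) [FIFO — oldest first]: 47 @ $14 + 51 @ $14 + 166 @ $8 = $2,700
Total COGS = $2,561 + $2,700 = $5,261
Ending inventory: 10 @ $8 + 46 @ $7 = $402
Check: goods available $5,663 = COGS $5,261 + ending $402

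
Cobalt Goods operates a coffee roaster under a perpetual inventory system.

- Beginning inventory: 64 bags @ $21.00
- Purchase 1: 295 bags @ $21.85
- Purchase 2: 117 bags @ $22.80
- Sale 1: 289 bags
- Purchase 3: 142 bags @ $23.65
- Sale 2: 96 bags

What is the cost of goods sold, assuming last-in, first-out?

Sale 1 (289) [LIFO — newest first]: 117 @ $22.80 + 172 @ $21.85 = $6,425.80
Sale 2 (96) [LIFO — newest first]: 96 @ $23.65 = $2,270.40
Total COGS = $6,425.80 + $2,270.40 = $8,696.20
Ending inventory: 64 @ $21.00 + 123 @ $21.85 + 46 @ $23.65 = $5,119.45

COGS = $8,696.20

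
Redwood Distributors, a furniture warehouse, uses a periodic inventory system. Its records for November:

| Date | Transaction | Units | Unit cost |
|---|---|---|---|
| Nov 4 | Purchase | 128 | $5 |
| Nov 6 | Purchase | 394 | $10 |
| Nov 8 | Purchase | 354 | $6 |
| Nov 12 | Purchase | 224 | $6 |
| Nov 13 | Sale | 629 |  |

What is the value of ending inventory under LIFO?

Ending inventory = $4,070

Nov 13, 629 sold [LIFO — newest first]: 224 @ $6 + 354 @ $6 + 51 @ $10 = $3,978
Ending inventory: 128 @ $5 + 343 @ $10 = $4,070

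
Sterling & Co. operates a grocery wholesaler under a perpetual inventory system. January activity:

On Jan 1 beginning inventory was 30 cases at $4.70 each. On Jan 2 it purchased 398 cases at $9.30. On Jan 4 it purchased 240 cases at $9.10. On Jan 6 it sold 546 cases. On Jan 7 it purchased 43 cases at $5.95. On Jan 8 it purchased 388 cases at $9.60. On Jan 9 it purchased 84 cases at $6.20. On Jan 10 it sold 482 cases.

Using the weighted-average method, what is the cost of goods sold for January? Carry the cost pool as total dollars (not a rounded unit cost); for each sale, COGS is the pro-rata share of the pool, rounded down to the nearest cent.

After Jan 1: 30 on hand, pool $141.00 (≈ $4.7000 each)
After Jan 2: 428 on hand, pool $3,842.40 (≈ $8.9776 each)
After Jan 4: 668 on hand, pool $6,026.40 (≈ $9.0216 each)
Jan 6, sell 546: 546/668 × $6,026.40 → $4,925.77
After Jan 7: 165 on hand, pool $1,356.48 (≈ $8.2211 each)
After Jan 8: 553 on hand, pool $5,081.28 (≈ $9.1886 each)
After Jan 9: 637 on hand, pool $5,602.08 (≈ $8.7945 each)
Jan 10, sell 482: 482/637 × $5,602.08 → $4,238.93
Total COGS = $4,925.77 + $4,238.93 = $9,164.70
Ending inventory (cost pool remaining) = $1,363.15

COGS = $9,164.70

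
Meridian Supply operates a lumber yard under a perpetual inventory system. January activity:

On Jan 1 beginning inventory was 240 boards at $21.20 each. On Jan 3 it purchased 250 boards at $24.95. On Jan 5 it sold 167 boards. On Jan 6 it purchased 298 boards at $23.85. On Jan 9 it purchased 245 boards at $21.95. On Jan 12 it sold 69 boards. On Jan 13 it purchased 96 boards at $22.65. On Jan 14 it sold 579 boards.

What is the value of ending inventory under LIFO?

Ending inventory = $6,934.30

Jan 5, 167 sold [LIFO — newest first]: 167 @ $24.95 = $4,166.65
Jan 12, 69 sold [LIFO — newest first]: 69 @ $21.95 = $1,514.55
Jan 14, 579 sold [LIFO — newest first]: 96 @ $22.65 + 176 @ $21.95 + 298 @ $23.85 + 9 @ $24.95 = $13,369.45
Total COGS = $4,166.65 + $1,514.55 + $13,369.45 = $19,050.65
Ending inventory: 240 @ $21.20 + 74 @ $24.95 = $6,934.30
Check: goods available $25,984.95 = COGS $19,050.65 + ending $6,934.30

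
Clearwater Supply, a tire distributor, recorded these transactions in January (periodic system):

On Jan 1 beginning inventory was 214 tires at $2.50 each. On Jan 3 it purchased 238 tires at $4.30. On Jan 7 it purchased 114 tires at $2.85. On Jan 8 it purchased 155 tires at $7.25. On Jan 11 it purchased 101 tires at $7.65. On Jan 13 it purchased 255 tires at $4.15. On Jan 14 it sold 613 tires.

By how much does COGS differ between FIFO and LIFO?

$1,021.30

FIFO COGS: 214 @ $2.50 + 238 @ $4.30 + 114 @ $2.85 + 47 @ $7.25 = $2,224.05
LIFO COGS: 255 @ $4.15 + 101 @ $7.65 + 155 @ $7.25 + 102 @ $2.85 = $3,245.35
Difference = |$2,224.05 − $3,245.35| = $1,021.30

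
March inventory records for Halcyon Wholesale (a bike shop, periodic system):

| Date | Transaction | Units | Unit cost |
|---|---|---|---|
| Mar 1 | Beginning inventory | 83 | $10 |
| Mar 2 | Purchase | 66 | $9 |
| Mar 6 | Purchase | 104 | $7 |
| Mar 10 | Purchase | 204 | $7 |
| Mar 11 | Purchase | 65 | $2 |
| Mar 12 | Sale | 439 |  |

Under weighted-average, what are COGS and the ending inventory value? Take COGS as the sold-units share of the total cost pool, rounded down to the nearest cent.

Mar 12, sell 439: 439/522 × $3,710.00 → $3,120.09
Ending inventory (cost pool remaining) = $589.91

COGS = $3,120.09; ending inventory = $589.91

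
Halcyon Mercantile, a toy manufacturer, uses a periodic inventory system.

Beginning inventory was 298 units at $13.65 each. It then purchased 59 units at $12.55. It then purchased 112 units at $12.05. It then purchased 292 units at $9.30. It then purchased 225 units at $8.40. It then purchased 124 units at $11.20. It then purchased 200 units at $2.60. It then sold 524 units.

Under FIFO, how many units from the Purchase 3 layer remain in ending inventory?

237

Sale 1 (524) [FIFO — oldest first]: 298 @ $13.65 + 59 @ $12.55 + 112 @ $12.05 + 55 @ $9.30 = $6,669.25
Ending inventory: 237 @ $9.30 + 225 @ $8.40 + 124 @ $11.20 + 200 @ $2.60 = $6,002.90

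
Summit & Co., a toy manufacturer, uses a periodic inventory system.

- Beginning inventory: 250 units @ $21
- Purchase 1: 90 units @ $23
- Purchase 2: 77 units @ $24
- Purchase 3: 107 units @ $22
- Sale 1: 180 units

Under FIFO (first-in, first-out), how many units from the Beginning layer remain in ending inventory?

Sale 1 (180) [FIFO — oldest first]: 180 @ $21 = $3,780
Ending inventory: 70 @ $21 + 90 @ $23 + 77 @ $24 + 107 @ $22 = $7,742
Check: goods available $11,522 = COGS $3,780 + ending $7,742

70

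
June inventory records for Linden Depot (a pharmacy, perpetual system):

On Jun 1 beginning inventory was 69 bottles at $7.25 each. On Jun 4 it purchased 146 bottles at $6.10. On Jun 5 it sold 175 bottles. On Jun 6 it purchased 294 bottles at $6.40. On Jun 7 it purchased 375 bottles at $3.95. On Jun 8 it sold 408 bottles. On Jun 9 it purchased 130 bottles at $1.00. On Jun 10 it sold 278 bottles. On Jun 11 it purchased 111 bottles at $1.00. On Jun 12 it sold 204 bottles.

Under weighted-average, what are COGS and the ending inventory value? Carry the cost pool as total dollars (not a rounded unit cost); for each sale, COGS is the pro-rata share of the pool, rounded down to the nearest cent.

After Jun 1: 69 on hand, pool $500.25 (≈ $7.2500 each)
After Jun 4: 215 on hand, pool $1,390.85 (≈ $6.4691 each)
Jun 5, sell 175: 175/215 × $1,390.85 → $1,132.08
After Jun 6: 334 on hand, pool $2,140.37 (≈ $6.4083 each)
After Jun 7: 709 on hand, pool $3,621.62 (≈ $5.1081 each)
Jun 8, sell 408: 408/709 × $3,621.62 → $2,084.09
After Jun 9: 431 on hand, pool $1,667.53 (≈ $3.8690 each)
Jun 10, sell 278: 278/431 × $1,667.53 → $1,075.57
After Jun 11: 264 on hand, pool $702.96 (≈ $2.6627 each)
Jun 12, sell 204: 204/264 × $702.96 → $543.19
Total COGS = $1,132.08 + $2,084.09 + $1,075.57 + $543.19 = $4,834.93
Ending inventory (cost pool remaining) = $159.77
Check: goods available $4,994.70 = COGS $4,834.93 + ending $159.77

COGS = $4,834.93; ending inventory = $159.77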